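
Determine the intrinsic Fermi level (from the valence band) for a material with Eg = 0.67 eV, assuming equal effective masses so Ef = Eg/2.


Step 1: For an intrinsic semiconductor, the Fermi level sits at midgap.
Step 2: Ef = Eg / 2 = 0.67 / 2 = 0.335 eV

0.335


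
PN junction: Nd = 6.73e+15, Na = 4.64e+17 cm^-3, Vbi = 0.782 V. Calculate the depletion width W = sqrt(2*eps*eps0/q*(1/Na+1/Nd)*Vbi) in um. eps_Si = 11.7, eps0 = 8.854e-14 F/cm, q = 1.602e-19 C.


Step 1: 1/Na + 1/Nd = 1/4.64e+17 + 1/6.73e+15 = 1.50744e-16
Step 2: 2*eps*eps0/q = 2*11.7*8.854e-14/1.602e-19 = 1.293281e+07
Step 3: W^2 = 1.293281e+07 * 1.50744e-16 * 0.782 = 1.52454e-09
Step 4: W = sqrt(1.52454e-09) = 3.905e-05 cm = 0.3905 um

0.3905


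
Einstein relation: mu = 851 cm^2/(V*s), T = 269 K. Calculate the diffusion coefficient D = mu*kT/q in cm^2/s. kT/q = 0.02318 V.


Step 1: D = mu * (kT/q)
Step 2: D = 851 * 0.02318
Step 3: D = 19.73 cm^2/s

19.73


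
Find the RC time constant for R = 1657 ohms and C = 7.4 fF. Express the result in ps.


Step 1: tau = R * C
Step 2: tau = 1657 * 7.4 fF = 1657 * 7.4e-15 F
Step 3: tau = 1.22618e-11 s = 12.2618 ps

12.2618


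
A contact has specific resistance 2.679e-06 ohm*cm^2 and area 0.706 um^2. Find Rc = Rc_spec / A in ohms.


Step 1: Convert area to cm^2: 0.706 um^2 = 7.0600e-09 cm^2
Step 2: Rc = Rc_spec / A = 2.679e-06 / 7.0600e-09
Step 3: Rc = 3.79e+02 ohms

3.79e+02


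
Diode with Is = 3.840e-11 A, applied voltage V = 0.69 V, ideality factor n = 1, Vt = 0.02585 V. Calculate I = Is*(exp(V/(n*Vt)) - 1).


Step 1: V/(n*Vt) = 0.69/(1*0.02585) = 26.6925
Step 2: exp(26.6925) = 3.9121e+11
Step 3: I = 3.840e-11 * (3.9121e+11 - 1) = 1.50e+01 A

1.50e+01


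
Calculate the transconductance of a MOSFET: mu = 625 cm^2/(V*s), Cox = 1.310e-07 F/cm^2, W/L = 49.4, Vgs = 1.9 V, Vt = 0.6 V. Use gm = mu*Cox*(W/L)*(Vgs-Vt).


Step 1: Vov = Vgs - Vt = 1.9 - 0.6 = 1.3 V
Step 2: gm = mu * Cox * (W/L) * Vov
Step 3: gm = 625 * 1.310e-07 * 49.4 * 1.3 = 5.26e-03 S

5.26e-03


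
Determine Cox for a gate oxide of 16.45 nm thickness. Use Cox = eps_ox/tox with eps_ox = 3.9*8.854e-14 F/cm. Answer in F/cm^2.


Step 1: eps_ox = 3.9 * 8.854e-14 = 3.45306e-13 F/cm
Step 2: tox in cm = 16.45 nm * 1e-7 = 1.6450e-06 cm
Step 3: Cox = 3.45306e-13 / 1.6450e-06 = 2.10e-07 F/cm^2

2.10e-07


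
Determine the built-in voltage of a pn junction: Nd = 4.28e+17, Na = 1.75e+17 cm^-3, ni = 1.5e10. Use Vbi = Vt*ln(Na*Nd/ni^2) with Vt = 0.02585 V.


Step 1: Compute Na*Nd/ni^2 = 1.75e+17 * 4.28e+17 / (1.5e10)^2 = 3.3289e+14
Step 2: ln(3.3289e+14) = 33.4388
Step 3: Vbi = 0.02585 * 33.4388 = 0.864 V

0.864


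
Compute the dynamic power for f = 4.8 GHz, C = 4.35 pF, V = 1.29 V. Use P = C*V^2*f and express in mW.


Step 1: V^2 = 1.29^2 = 1.6641 V^2
Step 2: P = C*V^2*f = 4.35e-12 F * 1.6641 * 4.8e9 Hz
Step 3: P = 3.4746408e-02 W
Step 4: P = 34.746 mW

34.746


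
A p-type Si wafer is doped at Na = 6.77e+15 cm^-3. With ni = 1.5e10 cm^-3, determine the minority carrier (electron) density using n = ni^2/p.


Step 1: Majority hole concentration p ≈ Na = 6.77e+15 cm^-3
Step 2: n = ni^2 / Na = (1.5e10)^2 / 6.77e+15
Step 3: n = 3.32e+04 cm^-3

3.32e+04


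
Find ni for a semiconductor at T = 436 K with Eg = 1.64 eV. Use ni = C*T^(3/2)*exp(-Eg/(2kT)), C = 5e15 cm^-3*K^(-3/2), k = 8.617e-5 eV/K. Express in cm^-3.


Step 1: Compute kT = 8.617e-5 * 436 = 0.03757012 eV
Step 2: Exponent = -Eg/(2kT) = -1.64/(2*0.03757012) = -21.82586
Step 3: T^(3/2) = 436^1.5 = 9103.95
Step 4: ni = 5e15 * 9103.95 * exp(-21.82586) = 1.51e+10 cm^-3

1.51e+10


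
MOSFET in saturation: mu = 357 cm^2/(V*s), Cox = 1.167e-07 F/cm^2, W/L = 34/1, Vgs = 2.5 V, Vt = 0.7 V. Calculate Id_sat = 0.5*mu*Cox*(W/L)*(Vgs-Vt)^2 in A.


Step 1: Overdrive voltage Vov = Vgs - Vt = 2.5 - 0.7 = 1.8 V
Step 2: W/L = 34/1 = 34
Step 3: Id = 0.5 * 357 * 1.167e-07 * 34 * 1.8^2
Step 4: Id = 2.29e-03 A

2.29e-03


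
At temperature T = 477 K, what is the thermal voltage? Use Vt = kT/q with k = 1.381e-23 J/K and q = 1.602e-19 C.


Step 1: kT = 1.381e-23 * 477 = 6.58737e-21 J
Step 2: Vt = kT/q = 6.58737e-21 / 1.602e-19
Step 3: Vt = 0.04112 V

0.04112


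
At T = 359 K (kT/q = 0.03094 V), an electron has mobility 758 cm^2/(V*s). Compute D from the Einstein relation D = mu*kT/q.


Step 1: D = mu * (kT/q)
Step 2: D = 758 * 0.03094
Step 3: D = 23.45 cm^2/s

23.45


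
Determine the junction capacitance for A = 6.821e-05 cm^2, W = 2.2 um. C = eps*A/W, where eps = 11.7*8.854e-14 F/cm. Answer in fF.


Step 1: eps_Si = 11.7 * 8.854e-14 = 1.035918e-12 F/cm
Step 2: W in cm = 2.2 * 1e-4 = 2.20e-04 cm
Step 3: C = 1.035918e-12 * 6.821e-05 / 2.20e-04 = 3.211817e-13 F
Step 4: C = 321.18 fF

321.18


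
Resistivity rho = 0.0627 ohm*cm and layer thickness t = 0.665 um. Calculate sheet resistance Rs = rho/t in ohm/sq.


Step 1: Convert thickness to cm: t = 0.665 um = 6.6500e-05 cm
Step 2: Rs = rho / t = 0.0627 / 6.6500e-05
Step 3: Rs = 942.9 ohm/sq

942.9


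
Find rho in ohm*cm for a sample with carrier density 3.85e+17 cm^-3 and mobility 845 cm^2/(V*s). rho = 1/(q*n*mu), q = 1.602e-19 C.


Step 1: sigma = q * n * mu = 1.602e-19 * 3.85e+17 * 845 = 5.21171e+01 S/cm
Step 2: rho = 1 / sigma = 1 / 5.21171e+01 = 0.01919 ohm*cm

0.01919


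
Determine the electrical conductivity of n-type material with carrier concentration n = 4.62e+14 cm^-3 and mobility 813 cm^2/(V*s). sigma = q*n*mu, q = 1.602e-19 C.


Step 1: sigma = q * n * mu
Step 2: sigma = 1.602e-19 * 4.62e+14 * 813
Step 3: sigma = 6.017e-02 S/cm

6.017e-02


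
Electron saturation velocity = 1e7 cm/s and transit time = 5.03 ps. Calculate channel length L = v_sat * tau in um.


Step 1: tau in seconds = 5.03 ps * 1e-12 = 5.0300e-12 s
Step 2: L = v_sat * tau = 1e7 * 5.0300e-12 = 5.0300e-05 cm
Step 3: L in um = 5.0300e-05 * 1e4 = 0.503 um

0.503


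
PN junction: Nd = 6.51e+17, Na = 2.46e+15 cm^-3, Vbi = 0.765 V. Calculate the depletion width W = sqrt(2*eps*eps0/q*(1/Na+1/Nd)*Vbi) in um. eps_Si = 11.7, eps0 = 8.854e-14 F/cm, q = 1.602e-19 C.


Step 1: 1/Na + 1/Nd = 1/2.46e+15 + 1/6.51e+17 = 4.08040e-16
Step 2: 2*eps*eps0/q = 2*11.7*8.854e-14/1.602e-19 = 1.293281e+07
Step 3: W^2 = 1.293281e+07 * 4.08040e-16 * 0.765 = 4.03698e-09
Step 4: W = sqrt(4.03698e-09) = 6.354e-05 cm = 0.6354 um

0.6354


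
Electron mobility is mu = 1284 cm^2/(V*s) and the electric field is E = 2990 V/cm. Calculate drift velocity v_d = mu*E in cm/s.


Step 1: v_d = mu * E
Step 2: v_d = 1284 * 2990 = 3839160
Step 3: v_d = 3.84e+06 cm/s

3.84e+06


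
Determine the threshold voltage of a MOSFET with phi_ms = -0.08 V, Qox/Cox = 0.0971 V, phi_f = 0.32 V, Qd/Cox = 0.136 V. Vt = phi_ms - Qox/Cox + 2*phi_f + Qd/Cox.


Step 1: Vt = phi_ms - Qox/Cox + 2*phi_f + Qd/Cox
Step 2: Vt = -0.08 - 0.0971 + 2*0.32 + 0.136
Step 3: Vt = -0.08 - 0.0971 + 0.64 + 0.136
Step 4: Vt = 0.5989 V

0.5989


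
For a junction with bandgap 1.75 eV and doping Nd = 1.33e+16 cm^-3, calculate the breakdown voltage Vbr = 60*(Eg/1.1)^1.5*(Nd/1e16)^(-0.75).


Step 1: Eg/1.1 = 1.75/1.1 = 1.590909
Step 2: (Eg/1.1)^1.5 = 1.590909^1.5 = 2.006633
Step 3: (Nd/1e16)^(-0.75) = (1.33)^(-0.75) = 0.807442
Step 4: Vbr = 60 * 2.006633 * 0.807442 = 97.2 V

97.2


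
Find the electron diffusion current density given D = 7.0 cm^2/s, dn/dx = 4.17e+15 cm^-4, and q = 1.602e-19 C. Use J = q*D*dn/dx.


Step 1: J = q * D * (dn/dx)
Step 2: J = 1.602e-19 * 7.0 * 4.17e+15
Step 3: J = 4.68e-03 A/cm^2

4.68e-03


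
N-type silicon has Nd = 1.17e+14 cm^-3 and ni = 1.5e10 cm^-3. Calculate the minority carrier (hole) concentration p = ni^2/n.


Step 1: Since Nd >> ni, n ≈ Nd = 1.17e+14 cm^-3
Step 2: p = ni^2 / n = (1.5e10)^2 / 1.17e+14
Step 3: p = 2.25e20 / 1.17e+14 = 1.92e+06 cm^-3

1.92e+06


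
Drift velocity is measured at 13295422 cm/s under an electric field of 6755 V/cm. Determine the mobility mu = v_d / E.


Step 1: mu = v_d / E
Step 2: mu = 13295422 / 6755
Step 3: mu = 1968.23 cm^2/(V*s)

1968.23


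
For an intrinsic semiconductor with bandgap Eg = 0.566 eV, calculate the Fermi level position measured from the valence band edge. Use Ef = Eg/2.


Step 1: For an intrinsic semiconductor, the Fermi level sits at midgap.
Step 2: Ef = Eg / 2 = 0.566 / 2 = 0.283 eV

0.283


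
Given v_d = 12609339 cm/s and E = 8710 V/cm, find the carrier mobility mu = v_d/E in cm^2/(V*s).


Step 1: mu = v_d / E
Step 2: mu = 12609339 / 8710
Step 3: mu = 1447.69 cm^2/(V*s)

1447.69


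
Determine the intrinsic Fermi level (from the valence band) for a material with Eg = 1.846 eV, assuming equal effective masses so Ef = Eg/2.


Step 1: For an intrinsic semiconductor, the Fermi level sits at midgap.
Step 2: Ef = Eg / 2 = 1.846 / 2 = 0.923 eV

0.923


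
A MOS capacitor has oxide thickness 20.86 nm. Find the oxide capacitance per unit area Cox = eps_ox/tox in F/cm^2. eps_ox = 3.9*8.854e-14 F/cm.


Step 1: eps_ox = 3.9 * 8.854e-14 = 3.45306e-13 F/cm
Step 2: tox in cm = 20.86 nm * 1e-7 = 2.0860e-06 cm
Step 3: Cox = 3.45306e-13 / 2.0860e-06 = 1.66e-07 F/cm^2

1.66e-07


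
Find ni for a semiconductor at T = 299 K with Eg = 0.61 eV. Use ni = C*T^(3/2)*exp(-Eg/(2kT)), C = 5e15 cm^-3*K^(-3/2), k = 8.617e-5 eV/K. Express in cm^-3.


Step 1: Compute kT = 8.617e-5 * 299 = 0.02576483 eV
Step 2: Exponent = -Eg/(2kT) = -0.61/(2*0.02576483) = -11.83784
Step 3: T^(3/2) = 299^1.5 = 5170.19
Step 4: ni = 5e15 * 5170.19 * exp(-11.83784) = 1.87e+14 cm^-3

1.87e+14


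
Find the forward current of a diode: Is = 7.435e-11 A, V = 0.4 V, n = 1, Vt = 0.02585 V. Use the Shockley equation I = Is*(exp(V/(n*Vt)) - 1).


Step 1: V/(n*Vt) = 0.4/(1*0.02585) = 15.4739
Step 2: exp(15.4739) = 5.2508e+06
Step 3: I = 7.435e-11 * (5.2508e+06 - 1) = 3.90e-04 A

3.90e-04


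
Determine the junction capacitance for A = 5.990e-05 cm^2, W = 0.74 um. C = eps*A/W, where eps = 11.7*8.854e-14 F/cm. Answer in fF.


Step 1: eps_Si = 11.7 * 8.854e-14 = 1.035918e-12 F/cm
Step 2: W in cm = 0.74 * 1e-4 = 7.40e-05 cm
Step 3: C = 1.035918e-12 * 5.990e-05 / 7.40e-05 = 8.385336e-13 F
Step 4: C = 838.53 fF

838.53


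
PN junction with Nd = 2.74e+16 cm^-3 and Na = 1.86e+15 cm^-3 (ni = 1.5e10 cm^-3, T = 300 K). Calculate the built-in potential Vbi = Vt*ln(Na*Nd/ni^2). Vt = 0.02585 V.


Step 1: Compute Na*Nd/ni^2 = 1.86e+15 * 2.74e+16 / (1.5e10)^2 = 2.2651e+11
Step 2: ln(2.2651e+11) = 26.1461
Step 3: Vbi = 0.02585 * 26.1461 = 0.676 V

0.676


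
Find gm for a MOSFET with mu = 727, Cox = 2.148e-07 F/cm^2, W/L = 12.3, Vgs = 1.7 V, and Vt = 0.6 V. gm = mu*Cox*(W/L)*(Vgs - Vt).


Step 1: Vov = Vgs - Vt = 1.7 - 0.6 = 1.1 V
Step 2: gm = mu * Cox * (W/L) * Vov
Step 3: gm = 727 * 2.148e-07 * 12.3 * 1.1 = 2.11e-03 S

2.11e-03


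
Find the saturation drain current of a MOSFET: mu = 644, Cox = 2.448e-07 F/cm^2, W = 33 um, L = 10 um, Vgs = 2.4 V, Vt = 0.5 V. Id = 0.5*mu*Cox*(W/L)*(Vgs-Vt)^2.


Step 1: Overdrive voltage Vov = Vgs - Vt = 2.4 - 0.5 = 1.9 V
Step 2: W/L = 33/10 = 3.3
Step 3: Id = 0.5 * 644 * 2.448e-07 * 3.3 * 1.9^2
Step 4: Id = 9.39e-04 A

9.39e-04


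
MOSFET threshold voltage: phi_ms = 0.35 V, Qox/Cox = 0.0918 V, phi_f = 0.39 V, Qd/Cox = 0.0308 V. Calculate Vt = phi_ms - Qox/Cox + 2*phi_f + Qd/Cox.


Step 1: Vt = phi_ms - Qox/Cox + 2*phi_f + Qd/Cox
Step 2: Vt = 0.35 - 0.0918 + 2*0.39 + 0.0308
Step 3: Vt = 0.35 - 0.0918 + 0.78 + 0.0308
Step 4: Vt = 1.069 V

1.069


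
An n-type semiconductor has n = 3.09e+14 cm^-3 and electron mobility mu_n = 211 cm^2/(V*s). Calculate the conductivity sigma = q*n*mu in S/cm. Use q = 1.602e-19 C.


Step 1: sigma = q * n * mu
Step 2: sigma = 1.602e-19 * 3.09e+14 * 211
Step 3: sigma = 1.044e-02 S/cm

1.044e-02


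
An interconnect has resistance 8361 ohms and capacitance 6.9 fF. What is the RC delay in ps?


Step 1: tau = R * C
Step 2: tau = 8361 * 6.9 fF = 8361 * 6.9e-15 F
Step 3: tau = 5.76909e-11 s = 57.6909 ps

57.6909


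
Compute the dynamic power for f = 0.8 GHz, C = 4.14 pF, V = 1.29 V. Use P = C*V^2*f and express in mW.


Step 1: V^2 = 1.29^2 = 1.6641 V^2
Step 2: P = C*V^2*f = 4.14e-12 F * 1.6641 * 0.8e9 Hz
Step 3: P = 5.5114992e-03 W
Step 4: P = 5.511 mW

5.511


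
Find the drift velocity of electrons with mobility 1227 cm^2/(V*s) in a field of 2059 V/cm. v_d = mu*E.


Step 1: v_d = mu * E
Step 2: v_d = 1227 * 2059 = 2526393
Step 3: v_d = 2.53e+06 cm/s

2.53e+06


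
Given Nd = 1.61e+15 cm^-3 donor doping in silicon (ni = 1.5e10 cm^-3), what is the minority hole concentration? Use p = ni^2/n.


Step 1: Since Nd >> ni, n ≈ Nd = 1.61e+15 cm^-3
Step 2: p = ni^2 / n = (1.5e10)^2 / 1.61e+15
Step 3: p = 2.25e20 / 1.61e+15 = 1.40e+05 cm^-3

1.40e+05


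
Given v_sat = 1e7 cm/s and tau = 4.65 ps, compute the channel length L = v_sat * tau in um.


Step 1: tau in seconds = 4.65 ps * 1e-12 = 4.6500e-12 s
Step 2: L = v_sat * tau = 1e7 * 4.6500e-12 = 4.6500e-05 cm
Step 3: L in um = 4.6500e-05 * 1e4 = 0.465 um

0.465


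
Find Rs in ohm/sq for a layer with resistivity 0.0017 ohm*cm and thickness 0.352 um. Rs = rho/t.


Step 1: Convert thickness to cm: t = 0.352 um = 3.5200e-05 cm
Step 2: Rs = rho / t = 0.0017 / 3.5200e-05
Step 3: Rs = 48.3 ohm/sq

48.3


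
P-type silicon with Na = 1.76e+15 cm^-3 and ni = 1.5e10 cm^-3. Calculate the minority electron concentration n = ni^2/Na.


Step 1: Majority hole concentration p ≈ Na = 1.76e+15 cm^-3
Step 2: n = ni^2 / Na = (1.5e10)^2 / 1.76e+15
Step 3: n = 1.28e+05 cm^-3

1.28e+05


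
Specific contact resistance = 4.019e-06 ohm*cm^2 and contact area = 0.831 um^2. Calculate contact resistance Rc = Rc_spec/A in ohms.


Step 1: Convert area to cm^2: 0.831 um^2 = 8.3100e-09 cm^2
Step 2: Rc = Rc_spec / A = 4.019e-06 / 8.3100e-09
Step 3: Rc = 4.84e+02 ohms

4.84e+02


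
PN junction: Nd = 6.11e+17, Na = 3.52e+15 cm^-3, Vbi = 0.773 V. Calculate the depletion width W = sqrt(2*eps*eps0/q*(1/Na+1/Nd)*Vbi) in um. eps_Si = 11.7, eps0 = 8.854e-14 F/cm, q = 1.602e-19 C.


Step 1: 1/Na + 1/Nd = 1/3.52e+15 + 1/6.11e+17 = 2.85728e-16
Step 2: 2*eps*eps0/q = 2*11.7*8.854e-14/1.602e-19 = 1.293281e+07
Step 3: W^2 = 1.293281e+07 * 2.85728e-16 * 0.773 = 2.85644e-09
Step 4: W = sqrt(2.85644e-09) = 5.345e-05 cm = 0.5345 um

0.5345


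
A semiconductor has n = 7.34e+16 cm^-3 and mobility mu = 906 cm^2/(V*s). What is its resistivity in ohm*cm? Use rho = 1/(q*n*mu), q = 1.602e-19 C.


Step 1: sigma = q * n * mu = 1.602e-19 * 7.34e+16 * 906 = 1.06534e+01 S/cm
Step 2: rho = 1 / sigma = 1 / 1.06534e+01 = 0.09387 ohm*cm

0.09387


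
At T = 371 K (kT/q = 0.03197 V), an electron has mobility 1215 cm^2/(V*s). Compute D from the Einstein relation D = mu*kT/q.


Step 1: D = mu * (kT/q)
Step 2: D = 1215 * 0.03197
Step 3: D = 38.84 cm^2/s

38.84


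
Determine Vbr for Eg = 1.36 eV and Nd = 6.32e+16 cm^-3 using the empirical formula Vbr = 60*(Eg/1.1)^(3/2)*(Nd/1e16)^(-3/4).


Step 1: Eg/1.1 = 1.36/1.1 = 1.236364
Step 2: (Eg/1.1)^1.5 = 1.236364^1.5 = 1.374737
Step 3: (Nd/1e16)^(-0.75) = (6.32)^(-0.75) = 0.250878
Step 4: Vbr = 60 * 1.374737 * 0.250878 = 20.7 V

20.7


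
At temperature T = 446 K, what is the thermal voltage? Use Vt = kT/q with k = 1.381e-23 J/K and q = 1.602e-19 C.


Step 1: kT = 1.381e-23 * 446 = 6.15926e-21 J
Step 2: Vt = kT/q = 6.15926e-21 / 1.602e-19
Step 3: Vt = 0.03845 V

0.03845


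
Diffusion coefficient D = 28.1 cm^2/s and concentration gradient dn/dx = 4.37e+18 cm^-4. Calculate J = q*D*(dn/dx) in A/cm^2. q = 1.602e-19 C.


Step 1: J = q * D * (dn/dx)
Step 2: J = 1.602e-19 * 28.1 * 4.37e+18
Step 3: J = 1.97e+01 A/cm^2

1.97e+01


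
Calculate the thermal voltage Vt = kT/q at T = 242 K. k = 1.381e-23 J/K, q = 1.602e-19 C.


Step 1: kT = 1.381e-23 * 242 = 3.34202e-21 J
Step 2: Vt = kT/q = 3.34202e-21 / 1.602e-19
Step 3: Vt = 0.02086 V

0.02086


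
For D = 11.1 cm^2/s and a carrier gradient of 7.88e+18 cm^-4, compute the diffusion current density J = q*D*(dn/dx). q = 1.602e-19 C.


Step 1: J = q * D * (dn/dx)
Step 2: J = 1.602e-19 * 11.1 * 7.88e+18
Step 3: J = 1.40e+01 A/cm^2

1.40e+01


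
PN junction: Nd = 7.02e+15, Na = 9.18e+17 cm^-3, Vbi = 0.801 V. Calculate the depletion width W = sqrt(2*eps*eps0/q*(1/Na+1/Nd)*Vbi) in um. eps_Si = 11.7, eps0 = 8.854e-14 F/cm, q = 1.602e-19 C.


Step 1: 1/Na + 1/Nd = 1/9.18e+17 + 1/7.02e+15 = 1.43539e-16
Step 2: 2*eps*eps0/q = 2*11.7*8.854e-14/1.602e-19 = 1.293281e+07
Step 3: W^2 = 1.293281e+07 * 1.43539e-16 * 0.801 = 1.48695e-09
Step 4: W = sqrt(1.48695e-09) = 3.856e-05 cm = 0.3856 um

0.3856


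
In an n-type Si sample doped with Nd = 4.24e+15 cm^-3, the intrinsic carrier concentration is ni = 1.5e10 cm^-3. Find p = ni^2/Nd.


Step 1: Since Nd >> ni, n ≈ Nd = 4.24e+15 cm^-3
Step 2: p = ni^2 / n = (1.5e10)^2 / 4.24e+15
Step 3: p = 2.25e20 / 4.24e+15 = 5.31e+04 cm^-3

5.31e+04


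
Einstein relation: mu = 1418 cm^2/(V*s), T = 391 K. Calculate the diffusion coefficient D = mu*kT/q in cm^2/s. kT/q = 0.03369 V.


Step 1: D = mu * (kT/q)
Step 2: D = 1418 * 0.03369
Step 3: D = 47.77 cm^2/s

47.77


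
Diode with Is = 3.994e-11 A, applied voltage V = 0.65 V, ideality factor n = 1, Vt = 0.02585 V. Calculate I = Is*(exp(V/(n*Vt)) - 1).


Step 1: V/(n*Vt) = 0.65/(1*0.02585) = 25.1451
Step 2: exp(25.1451) = 8.3249e+10
Step 3: I = 3.994e-11 * (8.3249e+10 - 1) = 3.32e+00 A

3.32e+00


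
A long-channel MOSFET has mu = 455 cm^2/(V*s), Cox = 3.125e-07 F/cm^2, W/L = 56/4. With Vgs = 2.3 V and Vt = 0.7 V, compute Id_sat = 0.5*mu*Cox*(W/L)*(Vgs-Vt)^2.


Step 1: Overdrive voltage Vov = Vgs - Vt = 2.3 - 0.7 = 1.6 V
Step 2: W/L = 56/4 = 14
Step 3: Id = 0.5 * 455 * 3.125e-07 * 14 * 1.6^2
Step 4: Id = 2.55e-03 A

2.55e-03


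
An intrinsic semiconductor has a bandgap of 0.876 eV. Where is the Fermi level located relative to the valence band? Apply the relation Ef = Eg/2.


Step 1: For an intrinsic semiconductor, the Fermi level sits at midgap.
Step 2: Ef = Eg / 2 = 0.876 / 2 = 0.438 eV

0.438


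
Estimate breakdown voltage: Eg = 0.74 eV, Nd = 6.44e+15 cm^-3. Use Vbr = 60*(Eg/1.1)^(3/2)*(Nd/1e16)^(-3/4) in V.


Step 1: Eg/1.1 = 0.74/1.1 = 0.672727
Step 2: (Eg/1.1)^1.5 = 0.672727^1.5 = 0.551770
Step 3: (Nd/1e16)^(-0.75) = (0.644)^(-0.75) = 1.391027
Step 4: Vbr = 60 * 0.551770 * 1.391027 = 46.1 V

46.1


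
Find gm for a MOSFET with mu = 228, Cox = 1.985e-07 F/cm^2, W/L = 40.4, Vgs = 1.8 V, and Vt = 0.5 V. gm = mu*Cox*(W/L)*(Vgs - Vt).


Step 1: Vov = Vgs - Vt = 1.8 - 0.5 = 1.3 V
Step 2: gm = mu * Cox * (W/L) * Vov
Step 3: gm = 228 * 1.985e-07 * 40.4 * 1.3 = 2.38e-03 S

2.38e-03


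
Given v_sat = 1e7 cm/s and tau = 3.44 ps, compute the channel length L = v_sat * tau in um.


Step 1: tau in seconds = 3.44 ps * 1e-12 = 3.4400e-12 s
Step 2: L = v_sat * tau = 1e7 * 3.4400e-12 = 3.4400e-05 cm
Step 3: L in um = 3.4400e-05 * 1e4 = 0.344 um

0.344


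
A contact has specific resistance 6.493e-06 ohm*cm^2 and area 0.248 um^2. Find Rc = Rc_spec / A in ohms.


Step 1: Convert area to cm^2: 0.248 um^2 = 2.4800e-09 cm^2
Step 2: Rc = Rc_spec / A = 6.493e-06 / 2.4800e-09
Step 3: Rc = 2.62e+03 ohms

2.62e+03


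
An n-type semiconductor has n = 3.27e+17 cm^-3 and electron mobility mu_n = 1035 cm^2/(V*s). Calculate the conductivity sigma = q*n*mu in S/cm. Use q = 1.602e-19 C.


Step 1: sigma = q * n * mu
Step 2: sigma = 1.602e-19 * 3.27e+17 * 1035
Step 3: sigma = 5.422e+01 S/cm

5.422e+01


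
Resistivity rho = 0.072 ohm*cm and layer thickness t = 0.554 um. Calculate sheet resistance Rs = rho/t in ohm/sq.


Step 1: Convert thickness to cm: t = 0.554 um = 5.5400e-05 cm
Step 2: Rs = rho / t = 0.072 / 5.5400e-05
Step 3: Rs = 1299.6 ohm/sq

1299.6


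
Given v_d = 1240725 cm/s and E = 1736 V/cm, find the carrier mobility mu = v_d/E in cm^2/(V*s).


Step 1: mu = v_d / E
Step 2: mu = 1240725 / 1736
Step 3: mu = 714.7 cm^2/(V*s)

714.7


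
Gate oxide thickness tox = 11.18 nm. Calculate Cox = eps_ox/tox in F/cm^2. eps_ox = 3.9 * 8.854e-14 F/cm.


Step 1: eps_ox = 3.9 * 8.854e-14 = 3.45306e-13 F/cm
Step 2: tox in cm = 11.18 nm * 1e-7 = 1.1180e-06 cm
Step 3: Cox = 3.45306e-13 / 1.1180e-06 = 3.09e-07 F/cm^2

3.09e-07


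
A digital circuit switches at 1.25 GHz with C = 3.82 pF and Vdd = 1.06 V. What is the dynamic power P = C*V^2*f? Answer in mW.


Step 1: V^2 = 1.06^2 = 1.1236 V^2
Step 2: P = C*V^2*f = 3.82e-12 F * 1.1236 * 1.25e9 Hz
Step 3: P = 5.36519e-03 W
Step 4: P = 5.365 mW

5.365


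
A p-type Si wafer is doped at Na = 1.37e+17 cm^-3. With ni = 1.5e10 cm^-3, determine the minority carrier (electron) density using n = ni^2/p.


Step 1: Majority hole concentration p ≈ Na = 1.37e+17 cm^-3
Step 2: n = ni^2 / Na = (1.5e10)^2 / 1.37e+17
Step 3: n = 1.64e+03 cm^-3

1.64e+03


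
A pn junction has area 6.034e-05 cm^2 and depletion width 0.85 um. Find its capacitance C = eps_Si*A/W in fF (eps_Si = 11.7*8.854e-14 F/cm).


Step 1: eps_Si = 11.7 * 8.854e-14 = 1.035918e-12 F/cm
Step 2: W in cm = 0.85 * 1e-4 = 8.50e-05 cm
Step 3: C = 1.035918e-12 * 6.034e-05 / 8.50e-05 = 7.353799e-13 F
Step 4: C = 735.38 fF

735.38


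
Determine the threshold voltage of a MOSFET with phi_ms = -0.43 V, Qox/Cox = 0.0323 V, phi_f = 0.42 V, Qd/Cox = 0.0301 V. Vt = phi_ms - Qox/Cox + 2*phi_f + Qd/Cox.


Step 1: Vt = phi_ms - Qox/Cox + 2*phi_f + Qd/Cox
Step 2: Vt = -0.43 - 0.0323 + 2*0.42 + 0.0301
Step 3: Vt = -0.43 - 0.0323 + 0.84 + 0.0301
Step 4: Vt = 0.4078 V

0.4078


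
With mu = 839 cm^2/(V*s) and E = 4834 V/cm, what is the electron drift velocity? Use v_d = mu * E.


Step 1: v_d = mu * E
Step 2: v_d = 839 * 4834 = 4055726
Step 3: v_d = 4.06e+06 cm/s

4.06e+06


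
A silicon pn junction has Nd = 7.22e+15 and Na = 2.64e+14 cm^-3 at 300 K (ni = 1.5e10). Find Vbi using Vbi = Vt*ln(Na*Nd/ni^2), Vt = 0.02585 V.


Step 1: Compute Na*Nd/ni^2 = 2.64e+14 * 7.22e+15 / (1.5e10)^2 = 8.4715e+09
Step 2: ln(8.4715e+09) = 22.8600
Step 3: Vbi = 0.02585 * 22.8600 = 0.591 V

0.591


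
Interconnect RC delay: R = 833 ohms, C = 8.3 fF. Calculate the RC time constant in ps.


Step 1: tau = R * C
Step 2: tau = 833 * 8.3 fF = 833 * 8.3e-15 F
Step 3: tau = 6.9139e-12 s = 6.9139 ps

6.9139


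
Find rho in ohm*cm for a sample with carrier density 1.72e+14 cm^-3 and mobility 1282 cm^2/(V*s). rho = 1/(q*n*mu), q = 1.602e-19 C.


Step 1: sigma = q * n * mu = 1.602e-19 * 1.72e+14 * 1282 = 3.53247e-02 S/cm
Step 2: rho = 1 / sigma = 1 / 3.53247e-02 = 28.31 ohm*cm

28.31


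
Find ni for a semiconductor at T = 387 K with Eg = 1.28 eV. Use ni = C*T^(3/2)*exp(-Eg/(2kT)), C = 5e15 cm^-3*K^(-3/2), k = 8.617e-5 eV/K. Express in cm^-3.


Step 1: Compute kT = 8.617e-5 * 387 = 0.03334779 eV
Step 2: Exponent = -Eg/(2kT) = -1.28/(2*0.03334779) = -19.19168
Step 3: T^(3/2) = 387^1.5 = 7613.19
Step 4: ni = 5e15 * 7613.19 * exp(-19.19168) = 1.76e+11 cm^-3

1.76e+11


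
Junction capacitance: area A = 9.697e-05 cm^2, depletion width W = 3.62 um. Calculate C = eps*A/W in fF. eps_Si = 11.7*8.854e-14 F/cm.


Step 1: eps_Si = 11.7 * 8.854e-14 = 1.035918e-12 F/cm
Step 2: W in cm = 3.62 * 1e-4 = 3.62e-04 cm
Step 3: C = 1.035918e-12 * 9.697e-05 / 3.62e-04 = 2.774944e-13 F
Step 4: C = 277.49 fF

277.49


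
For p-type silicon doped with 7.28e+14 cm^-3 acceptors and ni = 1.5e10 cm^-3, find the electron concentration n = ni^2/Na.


Step 1: Majority hole concentration p ≈ Na = 7.28e+14 cm^-3
Step 2: n = ni^2 / Na = (1.5e10)^2 / 7.28e+14
Step 3: n = 3.09e+05 cm^-3

3.09e+05


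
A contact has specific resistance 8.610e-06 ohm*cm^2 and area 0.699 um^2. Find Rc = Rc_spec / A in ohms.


Step 1: Convert area to cm^2: 0.699 um^2 = 6.9900e-09 cm^2
Step 2: Rc = Rc_spec / A = 8.610e-06 / 6.9900e-09
Step 3: Rc = 1.23e+03 ohms

1.23e+03


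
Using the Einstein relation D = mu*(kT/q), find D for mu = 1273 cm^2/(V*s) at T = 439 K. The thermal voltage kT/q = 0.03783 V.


Step 1: D = mu * (kT/q)
Step 2: D = 1273 * 0.03783
Step 3: D = 48.16 cm^2/s

48.16


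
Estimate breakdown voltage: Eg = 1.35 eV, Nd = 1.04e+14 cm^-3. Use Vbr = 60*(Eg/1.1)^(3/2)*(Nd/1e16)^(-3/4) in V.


Step 1: Eg/1.1 = 1.35/1.1 = 1.227273
Step 2: (Eg/1.1)^1.5 = 1.227273^1.5 = 1.359602
Step 3: (Nd/1e16)^(-0.75) = (0.0104)^(-0.75) = 30.706124
Step 4: Vbr = 60 * 1.359602 * 30.706124 = 2504.9 V

2504.9


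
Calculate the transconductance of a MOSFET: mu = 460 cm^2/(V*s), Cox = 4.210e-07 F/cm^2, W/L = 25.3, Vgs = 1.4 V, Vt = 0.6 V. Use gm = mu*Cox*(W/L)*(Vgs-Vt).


Step 1: Vov = Vgs - Vt = 1.4 - 0.6 = 0.8 V
Step 2: gm = mu * Cox * (W/L) * Vov
Step 3: gm = 460 * 4.210e-07 * 25.3 * 0.8 = 3.92e-03 S

3.92e-03


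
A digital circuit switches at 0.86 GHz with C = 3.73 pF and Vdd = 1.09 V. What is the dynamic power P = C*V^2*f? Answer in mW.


Step 1: V^2 = 1.09^2 = 1.1881 V^2
Step 2: P = C*V^2*f = 3.73e-12 F * 1.1881 * 0.86e9 Hz
Step 3: P = 3.81118718e-03 W
Step 4: P = 3.811 mW

3.811


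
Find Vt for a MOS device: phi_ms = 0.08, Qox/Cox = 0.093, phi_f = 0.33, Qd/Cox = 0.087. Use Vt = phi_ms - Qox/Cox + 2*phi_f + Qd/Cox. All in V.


Step 1: Vt = phi_ms - Qox/Cox + 2*phi_f + Qd/Cox
Step 2: Vt = 0.08 - 0.093 + 2*0.33 + 0.087
Step 3: Vt = 0.08 - 0.093 + 0.66 + 0.087
Step 4: Vt = 0.734 V

0.734


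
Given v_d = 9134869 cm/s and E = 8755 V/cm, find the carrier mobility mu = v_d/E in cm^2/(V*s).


Step 1: mu = v_d / E
Step 2: mu = 9134869 / 8755
Step 3: mu = 1043.39 cm^2/(V*s)

1043.39


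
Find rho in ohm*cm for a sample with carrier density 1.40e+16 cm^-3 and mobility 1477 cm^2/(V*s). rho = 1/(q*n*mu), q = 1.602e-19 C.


Step 1: sigma = q * n * mu = 1.602e-19 * 1.40e+16 * 1477 = 3.31262e+00 S/cm
Step 2: rho = 1 / sigma = 1 / 3.31262e+00 = 0.3019 ohm*cm

0.3019


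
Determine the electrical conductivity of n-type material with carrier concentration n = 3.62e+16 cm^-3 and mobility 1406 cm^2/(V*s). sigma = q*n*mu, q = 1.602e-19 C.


Step 1: sigma = q * n * mu
Step 2: sigma = 1.602e-19 * 3.62e+16 * 1406
Step 3: sigma = 8.154e+00 S/cm

8.154e+00


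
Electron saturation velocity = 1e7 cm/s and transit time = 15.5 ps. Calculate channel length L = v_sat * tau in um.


Step 1: tau in seconds = 15.5 ps * 1e-12 = 1.5500e-11 s
Step 2: L = v_sat * tau = 1e7 * 1.5500e-11 = 1.5500e-04 cm
Step 3: L in um = 1.5500e-04 * 1e4 = 1.55 um

1.55


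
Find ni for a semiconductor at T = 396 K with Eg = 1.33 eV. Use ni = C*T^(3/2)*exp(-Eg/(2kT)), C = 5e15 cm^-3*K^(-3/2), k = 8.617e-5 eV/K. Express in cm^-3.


Step 1: Compute kT = 8.617e-5 * 396 = 0.03412332 eV
Step 2: Exponent = -Eg/(2kT) = -1.33/(2*0.03412332) = -19.48814
Step 3: T^(3/2) = 396^1.5 = 7880.30
Step 4: ni = 5e15 * 7880.30 * exp(-19.48814) = 1.35e+11 cm^-3

1.35e+11


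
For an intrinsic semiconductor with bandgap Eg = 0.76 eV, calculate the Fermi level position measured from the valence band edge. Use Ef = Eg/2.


Step 1: For an intrinsic semiconductor, the Fermi level sits at midgap.
Step 2: Ef = Eg / 2 = 0.76 / 2 = 0.38 eV

0.38


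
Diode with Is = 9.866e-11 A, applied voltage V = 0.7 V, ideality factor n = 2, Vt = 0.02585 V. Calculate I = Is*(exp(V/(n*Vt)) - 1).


Step 1: V/(n*Vt) = 0.7/(2*0.02585) = 13.5397
Step 2: exp(13.5397) = 7.5896e+05
Step 3: I = 9.866e-11 * (7.5896e+05 - 1) = 7.49e-05 A

7.49e-05


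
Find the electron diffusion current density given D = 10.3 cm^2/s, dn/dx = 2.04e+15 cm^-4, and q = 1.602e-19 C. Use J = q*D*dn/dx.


Step 1: J = q * D * (dn/dx)
Step 2: J = 1.602e-19 * 10.3 * 2.04e+15
Step 3: J = 3.37e-03 A/cm^2

3.37e-03


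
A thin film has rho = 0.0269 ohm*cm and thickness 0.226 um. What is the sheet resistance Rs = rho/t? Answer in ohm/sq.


Step 1: Convert thickness to cm: t = 0.226 um = 2.2600e-05 cm
Step 2: Rs = rho / t = 0.0269 / 2.2600e-05
Step 3: Rs = 1190.3 ohm/sq

1190.3


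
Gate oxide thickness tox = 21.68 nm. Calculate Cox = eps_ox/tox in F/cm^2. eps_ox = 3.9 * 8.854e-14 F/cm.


Step 1: eps_ox = 3.9 * 8.854e-14 = 3.45306e-13 F/cm
Step 2: tox in cm = 21.68 nm * 1e-7 = 2.1680e-06 cm
Step 3: Cox = 3.45306e-13 / 2.1680e-06 = 1.59e-07 F/cm^2

1.59e-07


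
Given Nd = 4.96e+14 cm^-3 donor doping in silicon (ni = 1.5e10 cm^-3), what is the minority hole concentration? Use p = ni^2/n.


Step 1: Since Nd >> ni, n ≈ Nd = 4.96e+14 cm^-3
Step 2: p = ni^2 / n = (1.5e10)^2 / 4.96e+14
Step 3: p = 2.25e20 / 4.96e+14 = 4.54e+05 cm^-3

4.54e+05


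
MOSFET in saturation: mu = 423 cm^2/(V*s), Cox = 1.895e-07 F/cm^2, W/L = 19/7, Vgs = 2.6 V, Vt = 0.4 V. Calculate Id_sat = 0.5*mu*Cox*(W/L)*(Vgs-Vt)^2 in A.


Step 1: Overdrive voltage Vov = Vgs - Vt = 2.6 - 0.4 = 2.2 V
Step 2: W/L = 19/7 = 2.71429
Step 3: Id = 0.5 * 423 * 1.895e-07 * 2.71429 * 2.2^2
Step 4: Id = 5.27e-04 A

5.27e-04


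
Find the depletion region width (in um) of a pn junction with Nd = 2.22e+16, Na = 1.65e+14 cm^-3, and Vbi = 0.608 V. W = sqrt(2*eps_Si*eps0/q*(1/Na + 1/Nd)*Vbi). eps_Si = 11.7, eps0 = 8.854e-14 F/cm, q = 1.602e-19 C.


Step 1: 1/Na + 1/Nd = 1/1.65e+14 + 1/2.22e+16 = 6.10565e-15
Step 2: 2*eps*eps0/q = 2*11.7*8.854e-14/1.602e-19 = 1.293281e+07
Step 3: W^2 = 1.293281e+07 * 6.10565e-15 * 0.608 = 4.80096e-08
Step 4: W = sqrt(4.80096e-08) = 2.191e-04 cm = 2.191 um

2.191


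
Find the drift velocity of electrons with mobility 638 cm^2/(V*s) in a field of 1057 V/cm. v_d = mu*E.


Step 1: v_d = mu * E
Step 2: v_d = 638 * 1057 = 674366
Step 3: v_d = 6.74e+05 cm/s

6.74e+05


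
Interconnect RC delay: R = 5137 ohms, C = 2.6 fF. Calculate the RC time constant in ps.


Step 1: tau = R * C
Step 2: tau = 5137 * 2.6 fF = 5137 * 2.6e-15 F
Step 3: tau = 1.33562e-11 s = 13.3562 ps

13.3562


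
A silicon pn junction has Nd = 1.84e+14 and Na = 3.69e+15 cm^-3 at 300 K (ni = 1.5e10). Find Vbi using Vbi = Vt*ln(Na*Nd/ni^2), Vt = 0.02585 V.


Step 1: Compute Na*Nd/ni^2 = 3.69e+15 * 1.84e+14 / (1.5e10)^2 = 3.0176e+09
Step 2: ln(3.0176e+09) = 21.8277
Step 3: Vbi = 0.02585 * 21.8277 = 0.564 V

0.564


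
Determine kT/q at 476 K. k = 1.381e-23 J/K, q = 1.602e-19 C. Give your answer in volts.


Step 1: kT = 1.381e-23 * 476 = 6.57356e-21 J
Step 2: Vt = kT/q = 6.57356e-21 / 1.602e-19
Step 3: Vt = 0.04103 V

0.04103


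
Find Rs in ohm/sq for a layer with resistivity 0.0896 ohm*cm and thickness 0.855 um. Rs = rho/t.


Step 1: Convert thickness to cm: t = 0.855 um = 8.5500e-05 cm
Step 2: Rs = rho / t = 0.0896 / 8.5500e-05
Step 3: Rs = 1048.0 ohm/sq

1048.0


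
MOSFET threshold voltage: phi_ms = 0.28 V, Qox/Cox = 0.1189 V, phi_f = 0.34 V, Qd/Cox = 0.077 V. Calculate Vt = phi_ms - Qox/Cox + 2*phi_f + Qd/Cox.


Step 1: Vt = phi_ms - Qox/Cox + 2*phi_f + Qd/Cox
Step 2: Vt = 0.28 - 0.1189 + 2*0.34 + 0.077
Step 3: Vt = 0.28 - 0.1189 + 0.68 + 0.077
Step 4: Vt = 0.9181 V

0.9181


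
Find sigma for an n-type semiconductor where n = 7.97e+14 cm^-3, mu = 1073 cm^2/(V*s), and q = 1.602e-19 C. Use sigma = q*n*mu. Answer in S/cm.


Step 1: sigma = q * n * mu
Step 2: sigma = 1.602e-19 * 7.97e+14 * 1073
Step 3: sigma = 1.370e-01 S/cm

1.370e-01


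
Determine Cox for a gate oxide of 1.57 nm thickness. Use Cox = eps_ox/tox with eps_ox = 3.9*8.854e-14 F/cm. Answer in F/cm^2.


Step 1: eps_ox = 3.9 * 8.854e-14 = 3.45306e-13 F/cm
Step 2: tox in cm = 1.57 nm * 1e-7 = 1.5700e-07 cm
Step 3: Cox = 3.45306e-13 / 1.5700e-07 = 2.20e-06 F/cm^2

2.20e-06


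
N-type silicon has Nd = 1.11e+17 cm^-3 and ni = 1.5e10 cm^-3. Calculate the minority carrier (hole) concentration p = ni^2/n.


Step 1: Since Nd >> ni, n ≈ Nd = 1.11e+17 cm^-3
Step 2: p = ni^2 / n = (1.5e10)^2 / 1.11e+17
Step 3: p = 2.25e20 / 1.11e+17 = 2.03e+03 cm^-3

2.03e+03


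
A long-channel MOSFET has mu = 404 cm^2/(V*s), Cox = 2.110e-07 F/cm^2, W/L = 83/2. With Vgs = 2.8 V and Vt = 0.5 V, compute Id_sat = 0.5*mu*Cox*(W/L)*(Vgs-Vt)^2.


Step 1: Overdrive voltage Vov = Vgs - Vt = 2.8 - 0.5 = 2.3 V
Step 2: W/L = 83/2 = 41.5
Step 3: Id = 0.5 * 404 * 2.110e-07 * 41.5 * 2.3^2
Step 4: Id = 9.36e-03 A

9.36e-03


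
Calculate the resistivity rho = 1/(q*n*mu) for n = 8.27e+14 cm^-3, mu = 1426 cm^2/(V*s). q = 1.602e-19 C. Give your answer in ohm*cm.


Step 1: sigma = q * n * mu = 1.602e-19 * 8.27e+14 * 1426 = 1.88924e-01 S/cm
Step 2: rho = 1 / sigma = 1 / 1.88924e-01 = 5.293 ohm*cm

5.293


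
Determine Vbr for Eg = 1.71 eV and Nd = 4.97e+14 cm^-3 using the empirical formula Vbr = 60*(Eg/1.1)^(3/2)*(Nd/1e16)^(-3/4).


Step 1: Eg/1.1 = 1.71/1.1 = 1.554545
Step 2: (Eg/1.1)^1.5 = 1.554545^1.5 = 1.938228
Step 3: (Nd/1e16)^(-0.75) = (0.0497)^(-0.75) = 9.500199
Step 4: Vbr = 60 * 1.938228 * 9.500199 = 1104.8 V

1104.8


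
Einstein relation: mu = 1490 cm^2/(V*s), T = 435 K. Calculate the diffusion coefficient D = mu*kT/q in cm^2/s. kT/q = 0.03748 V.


Step 1: D = mu * (kT/q)
Step 2: D = 1490 * 0.03748
Step 3: D = 55.85 cm^2/s

55.85


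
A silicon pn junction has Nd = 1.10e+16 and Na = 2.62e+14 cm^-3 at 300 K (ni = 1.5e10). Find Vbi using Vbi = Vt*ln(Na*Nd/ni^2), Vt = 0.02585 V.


Step 1: Compute Na*Nd/ni^2 = 2.62e+14 * 1.10e+16 / (1.5e10)^2 = 1.2809e+10
Step 2: ln(1.2809e+10) = 23.2734
Step 3: Vbi = 0.02585 * 23.2734 = 0.602 V

0.602


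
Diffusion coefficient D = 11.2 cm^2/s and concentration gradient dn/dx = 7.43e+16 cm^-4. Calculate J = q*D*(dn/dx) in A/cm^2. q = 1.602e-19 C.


Step 1: J = q * D * (dn/dx)
Step 2: J = 1.602e-19 * 11.2 * 7.43e+16
Step 3: J = 1.33e-01 A/cm^2

1.33e-01


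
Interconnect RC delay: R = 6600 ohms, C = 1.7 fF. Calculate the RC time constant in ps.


Step 1: tau = R * C
Step 2: tau = 6600 * 1.7 fF = 6600 * 1.7e-15 F
Step 3: tau = 1.122e-11 s = 11.22 ps

11.22


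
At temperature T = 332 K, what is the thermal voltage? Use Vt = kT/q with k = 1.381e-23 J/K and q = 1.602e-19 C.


Step 1: kT = 1.381e-23 * 332 = 4.58492e-21 J
Step 2: Vt = kT/q = 4.58492e-21 / 1.602e-19
Step 3: Vt = 0.02862 V

0.02862


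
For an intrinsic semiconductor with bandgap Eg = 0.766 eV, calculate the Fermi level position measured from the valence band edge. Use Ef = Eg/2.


Step 1: For an intrinsic semiconductor, the Fermi level sits at midgap.
Step 2: Ef = Eg / 2 = 0.766 / 2 = 0.383 eV

0.383


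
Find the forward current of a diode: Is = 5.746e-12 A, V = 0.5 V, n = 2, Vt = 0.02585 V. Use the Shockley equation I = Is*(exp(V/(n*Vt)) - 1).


Step 1: V/(n*Vt) = 0.5/(2*0.02585) = 9.6712
Step 2: exp(9.6712) = 1.5854e+04
Step 3: I = 5.746e-12 * (1.5854e+04 - 1) = 9.11e-08 A

9.11e-08


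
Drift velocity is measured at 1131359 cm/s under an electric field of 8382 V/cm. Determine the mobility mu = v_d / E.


Step 1: mu = v_d / E
Step 2: mu = 1131359 / 8382
Step 3: mu = 134.97 cm^2/(V*s)

134.97


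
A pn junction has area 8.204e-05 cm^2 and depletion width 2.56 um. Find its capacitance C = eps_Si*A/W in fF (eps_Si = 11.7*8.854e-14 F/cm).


Step 1: eps_Si = 11.7 * 8.854e-14 = 1.035918e-12 F/cm
Step 2: W in cm = 2.56 * 1e-4 = 2.56e-04 cm
Step 3: C = 1.035918e-12 * 8.204e-05 / 2.56e-04 = 3.319793e-13 F
Step 4: C = 331.98 fF

331.98


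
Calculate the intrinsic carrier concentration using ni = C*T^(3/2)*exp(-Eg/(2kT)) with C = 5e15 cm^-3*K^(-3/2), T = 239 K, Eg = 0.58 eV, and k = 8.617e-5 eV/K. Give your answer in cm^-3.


Step 1: Compute kT = 8.617e-5 * 239 = 0.02059463 eV
Step 2: Exponent = -Eg/(2kT) = -0.58/(2*0.02059463) = -14.08134
Step 3: T^(3/2) = 239^1.5 = 3694.85
Step 4: ni = 5e15 * 3694.85 * exp(-14.08134) = 1.42e+13 cm^-3

1.42e+13


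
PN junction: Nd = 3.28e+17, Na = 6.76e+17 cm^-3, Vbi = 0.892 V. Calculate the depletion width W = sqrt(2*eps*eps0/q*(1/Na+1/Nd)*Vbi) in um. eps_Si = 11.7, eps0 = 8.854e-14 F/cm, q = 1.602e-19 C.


Step 1: 1/Na + 1/Nd = 1/6.76e+17 + 1/3.28e+17 = 4.52807e-18
Step 2: 2*eps*eps0/q = 2*11.7*8.854e-14/1.602e-19 = 1.293281e+07
Step 3: W^2 = 1.293281e+07 * 4.52807e-18 * 0.892 = 5.22361e-11
Step 4: W = sqrt(5.22361e-11) = 7.227e-06 cm = 0.07227 um

0.07227


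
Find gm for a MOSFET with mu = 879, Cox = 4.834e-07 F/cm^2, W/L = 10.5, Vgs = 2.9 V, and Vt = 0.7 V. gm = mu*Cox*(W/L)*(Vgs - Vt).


Step 1: Vov = Vgs - Vt = 2.9 - 0.7 = 2.2 V
Step 2: gm = mu * Cox * (W/L) * Vov
Step 3: gm = 879 * 4.834e-07 * 10.5 * 2.2 = 9.82e-03 S

9.82e-03


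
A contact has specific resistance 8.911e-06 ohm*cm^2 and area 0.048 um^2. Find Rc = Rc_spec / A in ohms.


Step 1: Convert area to cm^2: 0.048 um^2 = 4.8000e-10 cm^2
Step 2: Rc = Rc_spec / A = 8.911e-06 / 4.8000e-10
Step 3: Rc = 1.86e+04 ohms

1.86e+04


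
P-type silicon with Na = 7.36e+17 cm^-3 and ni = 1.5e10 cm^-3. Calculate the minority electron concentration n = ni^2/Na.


Step 1: Majority hole concentration p ≈ Na = 7.36e+17 cm^-3
Step 2: n = ni^2 / Na = (1.5e10)^2 / 7.36e+17
Step 3: n = 3.06e+02 cm^-3

3.06e+02


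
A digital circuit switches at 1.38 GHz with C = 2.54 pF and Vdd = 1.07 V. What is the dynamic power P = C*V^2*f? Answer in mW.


Step 1: V^2 = 1.07^2 = 1.1449 V^2
Step 2: P = C*V^2*f = 2.54e-12 F * 1.1449 * 1.38e9 Hz
Step 3: P = 4.01310348e-03 W
Step 4: P = 4.013 mW

4.013


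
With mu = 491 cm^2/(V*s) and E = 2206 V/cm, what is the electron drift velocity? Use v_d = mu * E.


Step 1: v_d = mu * E
Step 2: v_d = 491 * 2206 = 1083146
Step 3: v_d = 1.08e+06 cm/s

1.08e+06


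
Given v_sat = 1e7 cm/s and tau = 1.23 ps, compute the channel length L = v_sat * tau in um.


Step 1: tau in seconds = 1.23 ps * 1e-12 = 1.2300e-12 s
Step 2: L = v_sat * tau = 1e7 * 1.2300e-12 = 1.2300e-05 cm
Step 3: L in um = 1.2300e-05 * 1e4 = 0.123 um

0.123


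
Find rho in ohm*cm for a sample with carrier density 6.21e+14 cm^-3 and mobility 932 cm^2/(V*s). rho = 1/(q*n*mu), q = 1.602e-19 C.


Step 1: sigma = q * n * mu = 1.602e-19 * 6.21e+14 * 932 = 9.27193e-02 S/cm
Step 2: rho = 1 / sigma = 1 / 9.27193e-02 = 10.79 ohm*cm

10.79


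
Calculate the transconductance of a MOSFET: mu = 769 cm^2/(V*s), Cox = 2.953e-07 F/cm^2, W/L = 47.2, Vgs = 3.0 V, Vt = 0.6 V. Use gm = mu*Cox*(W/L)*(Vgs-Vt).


Step 1: Vov = Vgs - Vt = 3.0 - 0.6 = 2.4 V
Step 2: gm = mu * Cox * (W/L) * Vov
Step 3: gm = 769 * 2.953e-07 * 47.2 * 2.4 = 2.57e-02 S

2.57e-02


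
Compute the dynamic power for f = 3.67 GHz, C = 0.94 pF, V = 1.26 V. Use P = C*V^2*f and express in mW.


Step 1: V^2 = 1.26^2 = 1.5876 V^2
Step 2: P = C*V^2*f = 0.94e-12 F * 1.5876 * 3.67e9 Hz
Step 3: P = 5.47690248e-03 W
Step 4: P = 5.477 mW

5.477


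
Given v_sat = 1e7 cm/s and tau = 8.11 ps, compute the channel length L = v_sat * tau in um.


Step 1: tau in seconds = 8.11 ps * 1e-12 = 8.1100e-12 s
Step 2: L = v_sat * tau = 1e7 * 8.1100e-12 = 8.1100e-05 cm
Step 3: L in um = 8.1100e-05 * 1e4 = 0.811 um

0.811


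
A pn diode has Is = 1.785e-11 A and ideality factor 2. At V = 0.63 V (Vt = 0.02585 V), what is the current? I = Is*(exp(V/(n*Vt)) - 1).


Step 1: V/(n*Vt) = 0.63/(2*0.02585) = 12.1857
Step 2: exp(12.1857) = 1.9597e+05
Step 3: I = 1.785e-11 * (1.9597e+05 - 1) = 3.50e-06 A

3.50e-06


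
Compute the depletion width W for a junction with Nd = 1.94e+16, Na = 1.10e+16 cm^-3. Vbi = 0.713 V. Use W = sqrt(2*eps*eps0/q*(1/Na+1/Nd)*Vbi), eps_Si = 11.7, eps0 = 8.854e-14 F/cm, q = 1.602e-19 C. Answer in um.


Step 1: 1/Na + 1/Nd = 1/1.10e+16 + 1/1.94e+16 = 1.42455e-16
Step 2: 2*eps*eps0/q = 2*11.7*8.854e-14/1.602e-19 = 1.293281e+07
Step 3: W^2 = 1.293281e+07 * 1.42455e-16 * 0.713 = 1.31359e-09
Step 4: W = sqrt(1.31359e-09) = 3.624e-05 cm = 0.3624 um

0.3624


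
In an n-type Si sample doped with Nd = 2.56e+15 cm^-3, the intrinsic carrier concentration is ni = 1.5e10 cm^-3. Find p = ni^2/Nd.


Step 1: Since Nd >> ni, n ≈ Nd = 2.56e+15 cm^-3
Step 2: p = ni^2 / n = (1.5e10)^2 / 2.56e+15
Step 3: p = 2.25e20 / 2.56e+15 = 8.79e+04 cm^-3

8.79e+04


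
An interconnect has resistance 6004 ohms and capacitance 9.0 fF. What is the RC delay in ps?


Step 1: tau = R * C
Step 2: tau = 6004 * 9.0 fF = 6004 * 9.0e-15 F
Step 3: tau = 5.4036e-11 s = 54.036 ps

54.036


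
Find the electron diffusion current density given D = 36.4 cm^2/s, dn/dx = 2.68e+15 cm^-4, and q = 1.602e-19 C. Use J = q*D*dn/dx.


Step 1: J = q * D * (dn/dx)
Step 2: J = 1.602e-19 * 36.4 * 2.68e+15
Step 3: J = 1.56e-02 A/cm^2

1.56e-02
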